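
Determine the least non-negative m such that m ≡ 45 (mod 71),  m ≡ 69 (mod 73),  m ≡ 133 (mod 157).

807741

The moduli are pairwise coprime; N = 71·73·157 = 813731.
N/71 = 11461; 11461 ≡ 30 (mod 71); 30·45 ≡ 1, so inverse 45.
N/73 = 11147; 11147 ≡ 51 (mod 73); 51·63 ≡ 1, so inverse 63.
N/157 = 5183; 5183 ≡ 2 (mod 157); 2·79 ≡ 1, so inverse 79.
m ≡ 45·11461·45 + 69·11147·63 + 133·5183·79 = 126122315.
126122315 mod 813731 = 807741.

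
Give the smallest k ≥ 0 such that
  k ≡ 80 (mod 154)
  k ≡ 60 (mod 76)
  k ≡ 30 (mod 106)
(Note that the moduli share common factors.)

gcd(154, 76) = 2 and 2 | (60 − 80), so the pair is consistent; merging gives k ≡ 4392 (mod 5852), where 5852 = lcm(154, 76).
gcd(5852, 106) = 2 and 2 | (30 − 4392), so the pair is consistent; merging gives k ≡ 197508 (mod 310156), where 310156 = lcm(5852, 106).
The solution is unique modulo lcm(154, 76, 106) = 310156.

197508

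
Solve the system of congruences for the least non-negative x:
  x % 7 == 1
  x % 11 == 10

43

From x ≡ 1 (mod 7) write x = 1 + 7t. Substituting into x ≡ 10 (mod 11) gives 7t ≡ 9 (mod 11), and since 7⁻¹ ≡ 8 (mod 11), t ≡ 6. Hence x ≡ 1 + 7·6 = 43 (mod 77).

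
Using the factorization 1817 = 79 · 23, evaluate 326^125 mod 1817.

141

Mod 79: 326 ≡ 10; by Fermat, exponent reduces to 125 mod 78 = 47; 10^47 ≡ 62 (mod 79).
Mod 23: 326 ≡ 4; by Fermat, exponent reduces to 125 mod 22 = 15; 4^15 ≡ 3 (mod 23).
Combine by CRT: x ≡ 62 (mod 79), x ≡ 3 (mod 23) ⇒ x ≡ 141 (mod 1817).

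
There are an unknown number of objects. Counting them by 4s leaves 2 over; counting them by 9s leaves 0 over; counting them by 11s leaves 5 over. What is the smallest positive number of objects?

126

Combine the congruences pairwise.
From N ≡ 2 (mod 4) write N = 2 + 4t. Substituting into N ≡ 0 (mod 9) gives 4t ≡ 7 (mod 9), and since 4⁻¹ ≡ 7 (mod 9), t ≡ 4. Hence N ≡ 2 + 4·4 = 18 (mod 36).
From N ≡ 18 (mod 36) write N = 18 + 36t. Substituting into N ≡ 5 (mod 11) gives 36t ≡ 9 (mod 11), and since 3⁻¹ ≡ 4 (mod 11), t ≡ 3. Hence N ≡ 18 + 36·3 = 126 (mod 396).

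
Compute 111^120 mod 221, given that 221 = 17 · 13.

1

Mod 17: 111 ≡ 9; by Fermat, exponent reduces to 120 mod 16 = 8; 9^8 ≡ 1 (mod 17).
Mod 13: 111 ≡ 7; since 12 | 120, by Fermat 7^120 ≡ 1 (mod 13).
Combine by CRT: x ≡ 1 (mod 17), x ≡ 1 (mod 13) ⇒ x ≡ 1 (mod 221).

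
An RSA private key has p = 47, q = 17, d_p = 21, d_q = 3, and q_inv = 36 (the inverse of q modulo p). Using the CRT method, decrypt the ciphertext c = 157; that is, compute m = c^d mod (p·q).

761

m₁ = c^(d_p) mod p: c ≡ 16 (mod 47), and 16^21 mod 47 = 9.
m₂ = c^(d_q) mod q: c ≡ 4 (mod 17), and 4^3 mod 17 = 13.
h = q_inv·(m₁ − m₂) mod p = 36·(9 − 13) mod 47 = 44.
m = m₂ + h·q = 13 + 44·17 = 761.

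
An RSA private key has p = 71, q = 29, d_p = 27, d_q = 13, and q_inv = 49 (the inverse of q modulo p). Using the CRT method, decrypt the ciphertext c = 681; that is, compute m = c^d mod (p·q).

1046

m₁ = c^(d_p) mod p: c ≡ 42 (mod 71), and 42^27 mod 71 = 52.
m₂ = c^(d_q) mod q: c ≡ 14 (mod 29), and 14^13 mod 29 = 2.
h = q_inv·(m₁ − m₂) mod p = 49·(52 − 2) mod 71 = 36.
m = m₂ + h·q = 2 + 36·29 = 1046.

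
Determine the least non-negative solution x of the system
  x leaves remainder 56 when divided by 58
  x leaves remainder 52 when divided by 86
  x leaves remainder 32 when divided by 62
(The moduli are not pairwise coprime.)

2202

gcd(58, 86) = 2 and 2 | (52 − 56), so the pair is consistent; merging gives x ≡ 2202 (mod 2494), where 2494 = lcm(58, 86).
gcd(2494, 62) = 2 and 2 | (32 − 2202), so the pair is consistent; merging gives x ≡ 2202 (mod 77314), where 77314 = lcm(2494, 62).
The solution is unique modulo lcm(58, 86, 62) = 77314.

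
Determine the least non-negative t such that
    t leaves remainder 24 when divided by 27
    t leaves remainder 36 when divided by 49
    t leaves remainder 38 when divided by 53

From t ≡ 24 (mod 27) write t = 24 + 27s. Substituting into t ≡ 36 (mod 49) gives 27s ≡ 12 (mod 49), and since 27⁻¹ ≡ 20 (mod 49), s ≡ 44. Hence t ≡ 24 + 27·44 = 1212 (mod 1323).
From t ≡ 1212 (mod 1323) write t = 1212 + 1323s. Substituting into t ≡ 38 (mod 53) gives 1323s ≡ 45 (mod 53), and since 51⁻¹ ≡ 26 (mod 53), s ≡ 4. Hence t ≡ 1212 + 1323·4 = 6504 (mod 70119).

6504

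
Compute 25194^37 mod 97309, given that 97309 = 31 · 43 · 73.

87317

Mod 31: 25194 ≡ 22; by Fermat, exponent reduces to 37 mod 30 = 7; 22^7 ≡ 21 (mod 31).
Mod 43: 25194 ≡ 39; 39^37 ≡ 27 (mod 43).
Mod 73: 25194 ≡ 9; 9^37 ≡ 9 (mod 73).
Combine by CRT: x ≡ 21 (mod 31), x ≡ 27 (mod 43), x ≡ 9 (mod 73) ⇒ x ≡ 87317 (mod 97309).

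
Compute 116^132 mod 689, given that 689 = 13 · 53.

Mod 13: 116 ≡ 12; since 12 | 132, by Fermat 12^132 ≡ 1 (mod 13).
Mod 53: 116 ≡ 10; by Fermat, exponent reduces to 132 mod 52 = 28; 10^28 ≡ 47 (mod 53).
Combine by CRT: x ≡ 1 (mod 13), x ≡ 47 (mod 53) ⇒ x ≡ 365 (mod 689).

365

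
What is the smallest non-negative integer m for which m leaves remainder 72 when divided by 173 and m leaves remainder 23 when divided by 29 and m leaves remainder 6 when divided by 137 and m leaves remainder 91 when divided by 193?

46315459

From m ≡ 72 (mod 173) write m = 72 + 173t. Substituting into m ≡ 23 (mod 29) gives 173t ≡ 9 (mod 29), and since 28⁻¹ ≡ 28 (mod 29), t ≡ 20. Hence m ≡ 72 + 173·20 = 3532 (mod 5017).
From m ≡ 3532 (mod 5017) write m = 3532 + 5017t. Substituting into m ≡ 6 (mod 137) gives 5017t ≡ 36 (mod 137), and since 85⁻¹ ≡ 108 (mod 137), t ≡ 52. Hence m ≡ 3532 + 5017·52 = 264416 (mod 687329).
From m ≡ 264416 (mod 687329) write m = 264416 + 687329t. Substituting into m ≡ 91 (mod 193) gives 687329t ≡ 85 (mod 193), and since 56⁻¹ ≡ 162 (mod 193), t ≡ 67. Hence m ≡ 264416 + 687329·67 = 46315459 (mod 132654497).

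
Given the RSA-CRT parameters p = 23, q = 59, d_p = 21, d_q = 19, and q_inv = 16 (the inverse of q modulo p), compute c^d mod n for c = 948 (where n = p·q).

m₁ = c^(d_p) mod p: c ≡ 5 (mod 23), and 5^21 mod 23 = 14.
m₂ = c^(d_q) mod q: c ≡ 4 (mod 59), and 4^19 mod 59 = 19.
h = q_inv·(m₁ − m₂) mod p = 16·(14 − 19) mod 23 = 12.
m = m₂ + h·q = 19 + 12·59 = 727.

727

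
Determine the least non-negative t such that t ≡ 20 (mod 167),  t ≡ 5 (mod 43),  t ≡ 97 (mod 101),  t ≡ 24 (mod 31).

10140093

The moduli are pairwise coprime; N = 167·43·101·31 = 22483711.
N/167 = 134633; 134633 ≡ 31 (mod 167); 31·97 ≡ 1, so inverse 97.
N/43 = 522877; 522877 ≡ 40 (mod 43); 40·14 ≡ 1, so inverse 14.
N/101 = 222611; 222611 ≡ 7 (mod 101); 7·29 ≡ 1, so inverse 29.
N/31 = 725281; 725281 ≡ 5 (mod 31); 5·25 ≡ 1, so inverse 25.
t ≡ 20·134633·97 + 5·522877·14 + 97·222611·29 + 24·725281·25 = 1359162753.
1359162753 mod 22483711 = 10140093.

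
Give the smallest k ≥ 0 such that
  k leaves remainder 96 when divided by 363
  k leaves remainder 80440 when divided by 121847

202287

gcd(363, 121847) = 121 and 121 | (80440 − 96), so the pair is consistent; merging gives k ≡ 202287 (mod 365541), where 365541 = lcm(363, 121847).
The solution is unique modulo lcm(363, 121847) = 365541.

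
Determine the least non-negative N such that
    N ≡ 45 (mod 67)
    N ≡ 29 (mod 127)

4601

From N ≡ 45 (mod 67) write N = 45 + 67t. Substituting into N ≡ 29 (mod 127) gives 67t ≡ 111 (mod 127), and since 67⁻¹ ≡ 91 (mod 127), t ≡ 68. Hence N ≡ 45 + 67·68 = 4601 (mod 8509).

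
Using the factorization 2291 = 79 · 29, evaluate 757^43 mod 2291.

2027

Mod 79: 757 ≡ 46; 46^43 ≡ 52 (mod 79).
Mod 29: 757 ≡ 3; by Fermat, exponent reduces to 43 mod 28 = 15; 3^15 ≡ 26 (mod 29).
Combine by CRT: x ≡ 52 (mod 79), x ≡ 26 (mod 29) ⇒ x ≡ 2027 (mod 2291).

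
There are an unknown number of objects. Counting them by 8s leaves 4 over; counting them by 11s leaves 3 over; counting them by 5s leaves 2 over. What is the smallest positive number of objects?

The moduli are pairwise coprime; M = 8·11·5 = 440.
M/8 = 55; 55 ≡ 7 (mod 8); 7·7 ≡ 1, so inverse 7.
M/11 = 40; 40 ≡ 7 (mod 11); 7·8 ≡ 1, so inverse 8.
M/5 = 88; 88 ≡ 3 (mod 5); 3·2 ≡ 1, so inverse 2.
N ≡ 4·55·7 + 3·40·8 + 2·88·2 = 2852.
2852 mod 440 = 212.

212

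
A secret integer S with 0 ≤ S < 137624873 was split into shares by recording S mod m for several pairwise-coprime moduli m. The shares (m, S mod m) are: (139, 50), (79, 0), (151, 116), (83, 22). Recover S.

The moduli are pairwise coprime; N = 139·79·151·83 = 137624873.
N/139 = 990107; 990107 ≡ 10 (mod 139); 10·14 ≡ 1, so inverse 14.
N/79 = 1742087; 1742087 ≡ 58 (mod 79); 58·15 ≡ 1, so inverse 15.
N/151 = 911423; 911423 ≡ 138 (mod 151); 138·58 ≡ 1, so inverse 58.
N/83 = 1658131; 1658131 ≡ 40 (mod 83); 40·27 ≡ 1, so inverse 27.
S ≡ 50·990107·14 + 0·1742087·15 + 116·911423·58 + 22·1658131·27 = 7810058658.
7810058658 mod 137624873 = 103065770.

103065770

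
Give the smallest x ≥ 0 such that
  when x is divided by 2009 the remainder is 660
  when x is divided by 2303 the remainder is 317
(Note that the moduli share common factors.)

18741

gcd(2009, 2303) = 49 and 49 | (317 − 660), so the pair is consistent; merging gives x ≡ 18741 (mod 94423), where 94423 = lcm(2009, 2303).
The solution is unique modulo lcm(2009, 2303) = 94423.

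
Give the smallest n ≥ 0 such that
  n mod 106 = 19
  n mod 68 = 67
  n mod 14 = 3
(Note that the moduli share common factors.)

1291

Combine the congruences pairwise.
gcd(106, 68) = 2 and 2 | (67 − 19), so the pair is consistent; merging gives n ≡ 1291 (mod 3604), where 3604 = lcm(106, 68).
gcd(3604, 14) = 2 and 2 | (3 − 1291), so the pair is consistent; merging gives n ≡ 1291 (mod 25228), where 25228 = lcm(3604, 14).
The solution is unique modulo lcm(106, 68, 14) = 25228.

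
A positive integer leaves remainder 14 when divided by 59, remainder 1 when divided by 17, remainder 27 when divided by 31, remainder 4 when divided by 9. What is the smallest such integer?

29632

From a ≡ 14 (mod 59) write a = 14 + 59t. Substituting into a ≡ 1 (mod 17) gives 59t ≡ 4 (mod 17), and since 8⁻¹ ≡ 15 (mod 17), t ≡ 9. Hence a ≡ 14 + 59·9 = 545 (mod 1003).
From a ≡ 545 (mod 1003) write a = 545 + 1003t. Substituting into a ≡ 27 (mod 31) gives 1003t ≡ 9 (mod 31), and since 11⁻¹ ≡ 17 (mod 31), t ≡ 29. Hence a ≡ 545 + 1003·29 = 29632 (mod 31093).
From a ≡ 29632 (mod 31093) write a = 29632 + 31093t. Substituting into a ≡ 4 (mod 9) gives 31093t ≡ 0 (mod 9), and since 7⁻¹ ≡ 4 (mod 9), t ≡ 0. Hence a ≡ 29632 + 31093·0 = 29632 (mod 279837).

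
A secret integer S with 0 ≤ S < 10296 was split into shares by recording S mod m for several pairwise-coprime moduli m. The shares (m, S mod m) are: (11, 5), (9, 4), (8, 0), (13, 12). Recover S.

10048

The moduli are pairwise coprime; N = 11·9·8·13 = 10296.
N/11 = 936; 936 ≡ 1 (mod 11), inverse 1.
N/9 = 1144; 1144 ≡ 1 (mod 9), inverse 1.
N/8 = 1287; 1287 ≡ 7 (mod 8); 7·7 ≡ 1, so inverse 7.
N/13 = 792; 792 ≡ 12 (mod 13); 12·12 ≡ 1, so inverse 12.
S ≡ 5·936·1 + 4·1144·1 + 0·1287·7 + 12·792·12 = 123304.
123304 mod 10296 = 10048.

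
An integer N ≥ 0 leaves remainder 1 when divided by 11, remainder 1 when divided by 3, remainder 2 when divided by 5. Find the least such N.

Combine the congruences pairwise.
From N ≡ 1 (mod 11) write N = 1 + 11t. Substituting into N ≡ 1 (mod 3) gives 11t ≡ 0 (mod 3), and since 2⁻¹ ≡ 2 (mod 3), t ≡ 0. Hence N ≡ 1 + 11·0 = 1 (mod 33).
From N ≡ 1 (mod 33) write N = 1 + 33t. Substituting into N ≡ 2 (mod 5) gives 33t ≡ 1 (mod 5), and since 3⁻¹ ≡ 2 (mod 5), t ≡ 2. Hence N ≡ 1 + 33·2 = 67 (mod 165).

67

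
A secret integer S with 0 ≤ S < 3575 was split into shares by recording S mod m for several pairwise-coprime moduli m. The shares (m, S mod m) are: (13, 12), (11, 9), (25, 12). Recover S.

1637

The moduli are pairwise coprime; N = 13·11·25 = 3575.
N/13 = 275; 275 ≡ 2 (mod 13); 2·7 ≡ 1, so inverse 7.
N/11 = 325; 325 ≡ 6 (mod 11); 6·2 ≡ 1, so inverse 2.
N/25 = 143; 143 ≡ 18 (mod 25); 18·7 ≡ 1, so inverse 7.
S ≡ 12·275·7 + 9·325·2 + 12·143·7 = 40962.
40962 mod 3575 = 1637.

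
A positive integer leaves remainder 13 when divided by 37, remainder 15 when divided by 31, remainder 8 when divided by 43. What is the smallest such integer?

22583

Combine the congruences pairwise.
From a ≡ 13 (mod 37) write a = 13 + 37t. Substituting into a ≡ 15 (mod 31) gives 37t ≡ 2 (mod 31), and since 6⁻¹ ≡ 26 (mod 31), t ≡ 21. Hence a ≡ 13 + 37·21 = 790 (mod 1147).
From a ≡ 790 (mod 1147) write a = 790 + 1147t. Substituting into a ≡ 8 (mod 43) gives 1147t ≡ 35 (mod 43), and since 29⁻¹ ≡ 3 (mod 43), t ≡ 19. Hence a ≡ 790 + 1147·19 = 22583 (mod 49321).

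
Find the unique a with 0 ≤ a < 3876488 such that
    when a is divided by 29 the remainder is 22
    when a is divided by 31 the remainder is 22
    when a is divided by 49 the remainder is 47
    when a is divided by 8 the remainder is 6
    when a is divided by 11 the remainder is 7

The moduli are pairwise coprime; N = 29·31·49·8·11 = 3876488.
N/29 = 133672; 133672 ≡ 11 (mod 29); 11·8 ≡ 1, so inverse 8.
N/31 = 125048; 125048 ≡ 25 (mod 31); 25·5 ≡ 1, so inverse 5.
N/49 = 79112; 79112 ≡ 26 (mod 49); 26·17 ≡ 1, so inverse 17.
N/8 = 484561; 484561 ≡ 1 (mod 8), inverse 1.
N/11 = 352408; 352408 ≡ 1 (mod 11), inverse 1.
a ≡ 22·133672·8 + 22·125048·5 + 47·79112·17 + 6·484561·1 + 7·352408·1 = 105866262.
105866262 mod 3876488 = 1201086.

1201086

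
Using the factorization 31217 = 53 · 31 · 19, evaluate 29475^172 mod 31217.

15928

Mod 53: 29475 ≡ 7; by Fermat, exponent reduces to 172 mod 52 = 16; 7^16 ≡ 28 (mod 53).
Mod 31: 29475 ≡ 25; by Fermat, exponent reduces to 172 mod 30 = 22; 25^22 ≡ 25 (mod 31).
Mod 19: 29475 ≡ 6; by Fermat, exponent reduces to 172 mod 18 = 10; 6^10 ≡ 6 (mod 19).
Combine by CRT: x ≡ 28 (mod 53), x ≡ 25 (mod 31), x ≡ 6 (mod 19) ⇒ x ≡ 15928 (mod 31217).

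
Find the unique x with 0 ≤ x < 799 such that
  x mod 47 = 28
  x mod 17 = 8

Combine the congruences pairwise.
From x ≡ 28 (mod 47) write x = 28 + 47t. Substituting into x ≡ 8 (mod 17) gives 47t ≡ 14 (mod 17), and since 13⁻¹ ≡ 4 (mod 17), t ≡ 5. Hence x ≡ 28 + 47·5 = 263 (mod 799).

263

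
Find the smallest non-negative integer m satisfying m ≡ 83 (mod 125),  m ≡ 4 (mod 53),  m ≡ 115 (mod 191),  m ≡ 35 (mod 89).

The moduli are pairwise coprime; N = 125·53·191·89 = 112618375.
N/125 = 900947; 900947 ≡ 72 (mod 125); 72·33 ≡ 1, so inverse 33.
N/53 = 2124875; 2124875 ≡ 52 (mod 53); 52·52 ≡ 1, so inverse 52.
N/191 = 589625; 589625 ≡ 8 (mod 191); 8·24 ≡ 1, so inverse 24.
N/89 = 1265375; 1265375 ≡ 62 (mod 89); 62·56 ≡ 1, so inverse 56.
m ≡ 83·900947·33 + 4·2124875·52 + 115·589625·24 + 35·1265375·56 = 7017167833.
7017167833 mod 112618375 = 34828583.

34828583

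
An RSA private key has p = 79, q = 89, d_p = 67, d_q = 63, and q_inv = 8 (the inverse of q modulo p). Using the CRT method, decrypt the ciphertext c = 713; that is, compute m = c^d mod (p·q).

m₁ = c^(d_p) mod p: c ≡ 2 (mod 79), and 2^67 mod 79 = 13.
m₂ = c^(d_q) mod q: c ≡ 1 (mod 89), and 1^63 mod 89 = 1.
h = q_inv·(m₁ − m₂) mod p = 8·(13 − 1) mod 79 = 17.
m = m₂ + h·q = 1 + 17·89 = 1514.

1514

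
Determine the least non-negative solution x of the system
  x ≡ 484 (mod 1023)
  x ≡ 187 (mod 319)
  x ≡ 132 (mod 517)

129382

gcd(1023, 319) = 11 and 11 | (187 − 484), so the pair is consistent; merging gives x ≡ 10714 (mod 29667), where 29667 = lcm(1023, 319).
gcd(29667, 517) = 11 and 11 | (132 − 10714), so the pair is consistent; merging gives x ≡ 129382 (mod 1394349), where 1394349 = lcm(29667, 517).
The solution is unique modulo lcm(1023, 319, 517) = 1394349.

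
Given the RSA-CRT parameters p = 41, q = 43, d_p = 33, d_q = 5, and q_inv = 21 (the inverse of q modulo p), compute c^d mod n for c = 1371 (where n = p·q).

1691

m₁ = c^(d_p) mod p: c ≡ 18 (mod 41), and 18^33 mod 41 = 10.
m₂ = c^(d_q) mod q: c ≡ 38 (mod 43), and 38^5 mod 43 = 14.
h = q_inv·(m₁ − m₂) mod p = 21·(10 − 14) mod 41 = 39.
m = m₂ + h·q = 14 + 39·43 = 1691.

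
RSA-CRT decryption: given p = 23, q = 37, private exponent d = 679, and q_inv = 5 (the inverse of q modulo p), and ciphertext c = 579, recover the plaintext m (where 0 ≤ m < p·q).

722

d_p = d mod (p−1) = 679 mod 22 = 19; d_q = d mod (q−1) = 31.
m₁ = c^(d_p) mod p: c ≡ 4 (mod 23), and 4^19 mod 23 = 9.
m₂ = c^(d_q) mod q: c ≡ 24 (mod 37), and 24^31 mod 37 = 19.
h = q_inv·(m₁ − m₂) mod p = 5·(9 − 19) mod 23 = 19.
m = m₂ + h·q = 19 + 19·37 = 722.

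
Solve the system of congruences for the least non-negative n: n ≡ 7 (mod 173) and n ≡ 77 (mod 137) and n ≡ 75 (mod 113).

2282223

The moduli are pairwise coprime; M = 173·137·113 = 2678213.
M/173 = 15481; 15481 ≡ 84 (mod 173); 84·138 ≡ 1, so inverse 138.
M/137 = 19549; 19549 ≡ 95 (mod 137); 95·75 ≡ 1, so inverse 75.
M/113 = 23701; 23701 ≡ 84 (mod 113); 84·74 ≡ 1, so inverse 74.
n ≡ 7·15481·138 + 77·19549·75 + 75·23701·74 = 259390671.
259390671 mod 2678213 = 2282223.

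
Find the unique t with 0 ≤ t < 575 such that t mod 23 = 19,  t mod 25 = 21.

571

From t ≡ 19 (mod 23) write t = 19 + 23s. Substituting into t ≡ 21 (mod 25) gives 23s ≡ 2 (mod 25), and since 23⁻¹ ≡ 12 (mod 25), s ≡ 24. Hence t ≡ 19 + 23·24 = 571 (mod 575).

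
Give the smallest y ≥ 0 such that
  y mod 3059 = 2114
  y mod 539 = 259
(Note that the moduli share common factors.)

81648

gcd(3059, 539) = 7 and 7 | (259 − 2114), so the pair is consistent; merging gives y ≡ 81648 (mod 235543), where 235543 = lcm(3059, 539).
The solution is unique modulo lcm(3059, 539) = 235543.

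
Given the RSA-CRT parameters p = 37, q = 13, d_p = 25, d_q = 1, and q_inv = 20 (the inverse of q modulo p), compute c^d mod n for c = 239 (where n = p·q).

m₁ = c^(d_p) mod p: c ≡ 17 (mod 37), and 17^25 mod 37 = 22.
m₂ = c^(d_q) mod q: c ≡ 5 (mod 13), and 5^1 mod 13 = 5.
h = q_inv·(m₁ − m₂) mod p = 20·(22 − 5) mod 37 = 7.
m = m₂ + h·q = 5 + 7·13 = 96.

96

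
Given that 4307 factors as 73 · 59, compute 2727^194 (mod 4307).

Mod 73: 2727 ≡ 26; by Fermat, exponent reduces to 194 mod 72 = 50; 26^50 ≡ 48 (mod 73).
Mod 59: 2727 ≡ 13; by Fermat, exponent reduces to 194 mod 58 = 20; 13^20 ≡ 57 (mod 59).
Combine by CRT: x ≡ 48 (mod 73), x ≡ 57 (mod 59) ⇒ x ≡ 3479 (mod 4307).

3479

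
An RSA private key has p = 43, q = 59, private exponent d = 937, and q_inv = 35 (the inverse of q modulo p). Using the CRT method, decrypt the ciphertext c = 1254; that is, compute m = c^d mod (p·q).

2200

d_p = d mod (p−1) = 937 mod 42 = 13; d_q = d mod (q−1) = 9.
m₁ = c^(d_p) mod p: c ≡ 7 (mod 43), and 7^13 mod 43 = 7.
m₂ = c^(d_q) mod q: c ≡ 15 (mod 59), and 15^9 mod 59 = 17.
h = q_inv·(m₁ − m₂) mod p = 35·(7 − 17) mod 43 = 37.
m = m₂ + h·q = 17 + 37·59 = 2200.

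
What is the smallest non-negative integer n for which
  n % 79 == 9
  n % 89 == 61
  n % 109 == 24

The moduli are pairwise coprime; M = 79·89·109 = 766379.
M/79 = 9701; 9701 ≡ 63 (mod 79); 63·74 ≡ 1, so inverse 74.
M/89 = 8611; 8611 ≡ 67 (mod 89); 67·4 ≡ 1, so inverse 4.
M/109 = 7031; 7031 ≡ 55 (mod 109); 55·2 ≡ 1, so inverse 2.
n ≡ 9·9701·74 + 61·8611·4 + 24·7031·2 = 8899438.
8899438 mod 766379 = 469269.

469269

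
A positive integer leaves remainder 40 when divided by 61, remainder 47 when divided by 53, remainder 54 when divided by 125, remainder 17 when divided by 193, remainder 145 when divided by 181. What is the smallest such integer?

8865065929

The moduli are pairwise coprime; M = 61·53·125·193·181 = 14117298625.
M/61 = 231431125; 231431125 ≡ 53 (mod 61); 53·38 ≡ 1, so inverse 38.
M/53 = 266364125; 266364125 ≡ 11 (mod 53); 11·29 ≡ 1, so inverse 29.
M/125 = 112938389; 112938389 ≡ 14 (mod 125); 14·9 ≡ 1, so inverse 9.
M/193 = 73146625; 73146625 ≡ 11 (mod 193); 11·158 ≡ 1, so inverse 158.
M/181 = 77996125; 77996125 ≡ 148 (mod 181); 148·170 ≡ 1, so inverse 170.
n ≡ 40·231431125·38 + 47·266364125·29 + 54·112938389·9 + 17·73146625·158 + 145·77996125·170 = 2888793985429.
2888793985429 mod 14117298625 = 8865065929.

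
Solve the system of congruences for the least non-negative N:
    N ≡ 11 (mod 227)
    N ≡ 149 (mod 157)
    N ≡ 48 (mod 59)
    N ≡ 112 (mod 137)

263228076

From N ≡ 11 (mod 227) write N = 11 + 227t. Substituting into N ≡ 149 (mod 157) gives 227t ≡ 138 (mod 157), and since 70⁻¹ ≡ 83 (mod 157), t ≡ 150. Hence N ≡ 11 + 227·150 = 34061 (mod 35639).
From N ≡ 34061 (mod 35639) write N = 34061 + 35639t. Substituting into N ≡ 48 (mod 59) gives 35639t ≡ 30 (mod 59), and since 3⁻¹ ≡ 20 (mod 59), t ≡ 10. Hence N ≡ 34061 + 35639·10 = 390451 (mod 2102701).
From N ≡ 390451 (mod 2102701) write N = 390451 + 2102701t. Substituting into N ≡ 112 (mod 137) gives 2102701t ≡ 111 (mod 137), and since 25⁻¹ ≡ 11 (mod 137), t ≡ 125. Hence N ≡ 390451 + 2102701·125 = 263228076 (mod 288070037).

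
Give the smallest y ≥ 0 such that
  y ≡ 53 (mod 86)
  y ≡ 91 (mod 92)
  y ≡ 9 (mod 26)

40387

gcd(86, 92) = 2 and 2 | (91 − 53), so the pair is consistent; merging gives y ≡ 827 (mod 3956), where 3956 = lcm(86, 92).
gcd(3956, 26) = 2 and 2 | (9 − 827), so the pair is consistent; merging gives y ≡ 40387 (mod 51428), where 51428 = lcm(3956, 26).
The solution is unique modulo lcm(86, 92, 26) = 51428.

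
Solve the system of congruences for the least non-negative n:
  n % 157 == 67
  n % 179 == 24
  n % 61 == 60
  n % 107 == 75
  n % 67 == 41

From n ≡ 67 (mod 157) write n = 67 + 157t. Substituting into n ≡ 24 (mod 179) gives 157t ≡ 136 (mod 179), and since 157⁻¹ ≡ 122 (mod 179), t ≡ 124. Hence n ≡ 67 + 157·124 = 19535 (mod 28103).
From n ≡ 19535 (mod 28103) write n = 19535 + 28103t. Substituting into n ≡ 60 (mod 61) gives 28103t ≡ 45 (mod 61), and since 43⁻¹ ≡ 44 (mod 61), t ≡ 28. Hence n ≡ 19535 + 28103·28 = 806419 (mod 1714283).
From n ≡ 806419 (mod 1714283) write n = 806419 + 1714283t. Substituting into n ≡ 75 (mod 107) gives 1714283t ≡ 8 (mod 107), and since 36⁻¹ ≡ 3 (mod 107), t ≡ 24. Hence n ≡ 806419 + 1714283·24 = 41949211 (mod 183428281).
From n ≡ 41949211 (mod 183428281) write n = 41949211 + 183428281t. Substituting into n ≡ 41 (mod 67) gives 183428281t ≡ 66 (mod 67), and since 36⁻¹ ≡ 54 (mod 67), t ≡ 13. Hence n ≡ 41949211 + 183428281·13 = 2426516864 (mod 12289694827).

2426516864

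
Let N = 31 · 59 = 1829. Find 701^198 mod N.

Mod 31: 701 ≡ 19; by Fermat, exponent reduces to 198 mod 30 = 18; 19^18 ≡ 8 (mod 31).
Mod 59: 701 ≡ 52; by Fermat, exponent reduces to 198 mod 58 = 24; 52^24 ≡ 22 (mod 59).
Combine by CRT: x ≡ 8 (mod 31), x ≡ 22 (mod 59) ⇒ x ≡ 907 (mod 1829).

907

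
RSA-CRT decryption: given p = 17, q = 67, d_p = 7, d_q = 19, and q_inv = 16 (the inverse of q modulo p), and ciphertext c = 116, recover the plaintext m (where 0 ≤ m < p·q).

m₁ = c^(d_p) mod p: c ≡ 14 (mod 17), and 14^7 mod 17 = 6.
m₂ = c^(d_q) mod q: c ≡ 49 (mod 67), and 49^19 mod 67 = 10.
h = q_inv·(m₁ − m₂) mod p = 16·(6 − 10) mod 17 = 4.
m = m₂ + h·q = 10 + 4·67 = 278.

278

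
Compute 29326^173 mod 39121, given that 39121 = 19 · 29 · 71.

31887

Mod 19: 29326 ≡ 9; by Fermat, exponent reduces to 173 mod 18 = 11; 9^11 ≡ 5 (mod 19).
Mod 29: 29326 ≡ 7; by Fermat, exponent reduces to 173 mod 28 = 5; 7^5 ≡ 16 (mod 29).
Mod 71: 29326 ≡ 3; by Fermat, exponent reduces to 173 mod 70 = 33; 3^33 ≡ 8 (mod 71).
Combine by CRT: x ≡ 5 (mod 19), x ≡ 16 (mod 29), x ≡ 8 (mod 71) ⇒ x ≡ 31887 (mod 39121).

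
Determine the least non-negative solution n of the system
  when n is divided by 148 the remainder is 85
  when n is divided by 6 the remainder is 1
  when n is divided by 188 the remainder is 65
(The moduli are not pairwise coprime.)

3637

gcd(148, 6) = 2 and 2 | (1 − 85), so the pair is consistent; merging gives n ≡ 85 (mod 444), where 444 = lcm(148, 6).
gcd(444, 188) = 4 and 4 | (65 − 85), so the pair is consistent; merging gives n ≡ 3637 (mod 20868), where 20868 = lcm(444, 188).
The solution is unique modulo lcm(148, 6, 188) = 20868.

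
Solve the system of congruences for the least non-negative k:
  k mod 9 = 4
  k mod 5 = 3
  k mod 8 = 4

148

The moduli are pairwise coprime; N = 9·5·8 = 360.
N/9 = 40; 40 ≡ 4 (mod 9); 4·7 ≡ 1, so inverse 7.
N/5 = 72; 72 ≡ 2 (mod 5); 2·3 ≡ 1, so inverse 3.
N/8 = 45; 45 ≡ 5 (mod 8); 5·5 ≡ 1, so inverse 5.
k ≡ 4·40·7 + 3·72·3 + 4·45·5 = 2668.
2668 mod 360 = 148.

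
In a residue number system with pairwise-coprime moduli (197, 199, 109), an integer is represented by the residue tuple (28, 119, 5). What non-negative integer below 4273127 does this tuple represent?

912335

From x ≡ 28 (mod 197) write x = 28 + 197t. Substituting into x ≡ 119 (mod 199) gives 197t ≡ 91 (mod 199), and since 197⁻¹ ≡ 99 (mod 199), t ≡ 54. Hence x ≡ 28 + 197·54 = 10666 (mod 39203).
From x ≡ 10666 (mod 39203) write x = 10666 + 39203t. Substituting into x ≡ 5 (mod 109) gives 39203t ≡ 21 (mod 109), and since 72⁻¹ ≡ 53 (mod 109), t ≡ 23. Hence x ≡ 10666 + 39203·23 = 912335 (mod 4273127).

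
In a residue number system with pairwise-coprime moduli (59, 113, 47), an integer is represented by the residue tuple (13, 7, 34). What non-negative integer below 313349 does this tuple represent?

185214

Combine the congruences pairwise.
From x ≡ 13 (mod 59) write x = 13 + 59t. Substituting into x ≡ 7 (mod 113) gives 59t ≡ 107 (mod 113), and since 59⁻¹ ≡ 23 (mod 113), t ≡ 88. Hence x ≡ 13 + 59·88 = 5205 (mod 6667).
From x ≡ 5205 (mod 6667) write x = 5205 + 6667t. Substituting into x ≡ 34 (mod 47) gives 6667t ≡ 46 (mod 47), and since 40⁻¹ ≡ 20 (mod 47), t ≡ 27. Hence x ≡ 5205 + 6667·27 = 185214 (mod 313349).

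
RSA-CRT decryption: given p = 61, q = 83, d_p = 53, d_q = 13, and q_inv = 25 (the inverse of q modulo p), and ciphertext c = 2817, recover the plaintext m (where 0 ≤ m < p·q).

m₁ = c^(d_p) mod p: c ≡ 11 (mod 61), and 11^53 mod 61 = 11.
m₂ = c^(d_q) mod q: c ≡ 78 (mod 83), and 78^13 mod 83 = 36.
h = q_inv·(m₁ − m₂) mod p = 25·(11 − 36) mod 61 = 46.
m = m₂ + h·q = 36 + 46·83 = 3854.

3854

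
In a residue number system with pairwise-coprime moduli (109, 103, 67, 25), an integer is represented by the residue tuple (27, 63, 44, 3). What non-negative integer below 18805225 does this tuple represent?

From x ≡ 27 (mod 109) write x = 27 + 109t. Substituting into x ≡ 63 (mod 103) gives 109t ≡ 36 (mod 103), and since 6⁻¹ ≡ 86 (mod 103), t ≡ 6. Hence x ≡ 27 + 109·6 = 681 (mod 11227).
From x ≡ 681 (mod 11227) write x = 681 + 11227t. Substituting into x ≡ 44 (mod 67) gives 11227t ≡ 33 (mod 67), and since 38⁻¹ ≡ 30 (mod 67), t ≡ 52. Hence x ≡ 681 + 11227·52 = 584485 (mod 752209).
From x ≡ 584485 (mod 752209) write x = 584485 + 752209t. Substituting into x ≡ 3 (mod 25) gives 752209t ≡ 18 (mod 25), and since 9⁻¹ ≡ 14 (mod 25), t ≡ 2. Hence x ≡ 584485 + 752209·2 = 2088903 (mod 18805225).

2088903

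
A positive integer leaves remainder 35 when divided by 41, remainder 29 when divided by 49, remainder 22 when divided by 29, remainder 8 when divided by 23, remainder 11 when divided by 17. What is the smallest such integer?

5820641

The moduli are pairwise coprime; M = 41·49·29·23·17 = 22780051.
M/41 = 555611; 555611 ≡ 20 (mod 41); 20·39 ≡ 1, so inverse 39.
M/49 = 464899; 464899 ≡ 36 (mod 49); 36·15 ≡ 1, so inverse 15.
M/29 = 785519; 785519 ≡ 25 (mod 29); 25·7 ≡ 1, so inverse 7.
M/23 = 990437; 990437 ≡ 11 (mod 23); 11·21 ≡ 1, so inverse 21.
M/17 = 1340003; 1340003 ≡ 12 (mod 17); 12·10 ≡ 1, so inverse 10.
N ≡ 35·555611·39 + 29·464899·15 + 22·785519·7 + 8·990437·21 + 11·1340003·10 = 1395403752.
1395403752 mod 22780051 = 5820641.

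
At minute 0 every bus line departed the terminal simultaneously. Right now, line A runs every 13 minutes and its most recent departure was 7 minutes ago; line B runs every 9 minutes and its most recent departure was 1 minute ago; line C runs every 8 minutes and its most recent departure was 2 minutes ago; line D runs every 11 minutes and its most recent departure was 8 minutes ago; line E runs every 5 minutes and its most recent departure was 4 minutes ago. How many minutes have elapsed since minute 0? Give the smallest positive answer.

The moduli are pairwise coprime; N = 13·9·8·11·5 = 51480.
N/13 = 3960; 3960 ≡ 8 (mod 13); 8·5 ≡ 1, so inverse 5.
N/9 = 5720; 5720 ≡ 5 (mod 9); 5·2 ≡ 1, so inverse 2.
N/8 = 6435; 6435 ≡ 3 (mod 8); 3·3 ≡ 1, so inverse 3.
N/11 = 4680; 4680 ≡ 5 (mod 11); 5·9 ≡ 1, so inverse 9.
N/5 = 10296; 10296 ≡ 1 (mod 5), inverse 1.
t ≡ 7·3960·5 + 1·5720·2 + 2·6435·3 + 8·4680·9 + 4·10296·1 = 566794.
566794 mod 51480 = 514.

514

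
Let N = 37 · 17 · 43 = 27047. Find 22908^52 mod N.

16166

Mod 37: 22908 ≡ 5; by Fermat, exponent reduces to 52 mod 36 = 16; 5^16 ≡ 34 (mod 37).
Mod 17: 22908 ≡ 9; by Fermat, exponent reduces to 52 mod 16 = 4; 9^4 ≡ 16 (mod 17).
Mod 43: 22908 ≡ 32; by Fermat, exponent reduces to 52 mod 42 = 10; 32^10 ≡ 41 (mod 43).
Combine by CRT: x ≡ 34 (mod 37), x ≡ 16 (mod 17), x ≡ 41 (mod 43) ⇒ x ≡ 16166 (mod 27047).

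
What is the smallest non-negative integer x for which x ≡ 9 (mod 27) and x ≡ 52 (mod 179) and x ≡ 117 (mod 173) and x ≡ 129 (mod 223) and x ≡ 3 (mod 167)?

Combine the congruences pairwise.
From x ≡ 9 (mod 27) write x = 9 + 27t. Substituting into x ≡ 52 (mod 179) gives 27t ≡ 43 (mod 179), and since 27⁻¹ ≡ 126 (mod 179), t ≡ 48. Hence x ≡ 9 + 27·48 = 1305 (mod 4833).
From x ≡ 1305 (mod 4833) write x = 1305 + 4833t. Substituting into x ≡ 117 (mod 173) gives 4833t ≡ 23 (mod 173), and since 162⁻¹ ≡ 110 (mod 173), t ≡ 108. Hence x ≡ 1305 + 4833·108 = 523269 (mod 836109).
From x ≡ 523269 (mod 836109) write x = 523269 + 836109t. Substituting into x ≡ 129 (mod 223) gives 836109t ≡ 18 (mod 223), and since 82⁻¹ ≡ 68 (mod 223), t ≡ 109. Hence x ≡ 523269 + 836109·109 = 91659150 (mod 186452307).
From x ≡ 91659150 (mod 186452307) write x = 91659150 + 186452307t. Substituting into x ≡ 3 (mod 167) gives 186452307t ≡ 139 (mod 167), and since 147⁻¹ ≡ 25 (mod 167), t ≡ 135. Hence x ≡ 91659150 + 186452307·135 = 25262720595 (mod 31137535269).

25262720595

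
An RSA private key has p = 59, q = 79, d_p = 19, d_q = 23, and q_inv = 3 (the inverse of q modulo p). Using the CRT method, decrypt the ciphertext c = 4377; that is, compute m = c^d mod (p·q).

573

m₁ = c^(d_p) mod p: c ≡ 11 (mod 59), and 11^19 mod 59 = 42.
m₂ = c^(d_q) mod q: c ≡ 32 (mod 79), and 32^23 mod 79 = 20.
h = q_inv·(m₁ − m₂) mod p = 3·(42 − 20) mod 59 = 7.
m = m₂ + h·q = 20 + 7·79 = 573.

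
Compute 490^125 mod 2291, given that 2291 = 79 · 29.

Mod 79: 490 ≡ 16; by Fermat, exponent reduces to 125 mod 78 = 47; 16^47 ≡ 50 (mod 79).
Mod 29: 490 ≡ 26; by Fermat, exponent reduces to 125 mod 28 = 13; 26^13 ≡ 10 (mod 29).
Combine by CRT: x ≡ 50 (mod 79), x ≡ 10 (mod 29) ⇒ x ≡ 445 (mod 2291).

445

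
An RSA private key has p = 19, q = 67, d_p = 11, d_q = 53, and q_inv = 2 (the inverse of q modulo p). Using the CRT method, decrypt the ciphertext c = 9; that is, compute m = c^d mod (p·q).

24

m₁ = c^(d_p) mod p: c ≡ 9 (mod 19), and 9^11 mod 19 = 5.
m₂ = c^(d_q) mod q: c ≡ 9 (mod 67), and 9^53 mod 67 = 24.
h = q_inv·(m₁ − m₂) mod p = 2·(5 − 24) mod 19 = 0.
m = m₂ + h·q = 24 + 0·67 = 24.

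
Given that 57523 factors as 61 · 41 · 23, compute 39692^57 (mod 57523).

18065

Mod 61: 39692 ≡ 42; 42^57 ≡ 9 (mod 61).
Mod 41: 39692 ≡ 4; by Fermat, exponent reduces to 57 mod 40 = 17; 4^17 ≡ 25 (mod 41).
Mod 23: 39692 ≡ 17; by Fermat, exponent reduces to 57 mod 22 = 13; 17^13 ≡ 10 (mod 23).
Combine by CRT: x ≡ 9 (mod 61), x ≡ 25 (mod 41), x ≡ 10 (mod 23) ⇒ x ≡ 18065 (mod 57523).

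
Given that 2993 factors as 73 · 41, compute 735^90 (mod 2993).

Mod 73: 735 ≡ 5; by Fermat, exponent reduces to 90 mod 72 = 18; 5^18 ≡ 27 (mod 73).
Mod 41: 735 ≡ 38; by Fermat, exponent reduces to 90 mod 40 = 10; 38^10 ≡ 9 (mod 41).
Combine by CRT: x ≡ 27 (mod 73), x ≡ 9 (mod 41) ⇒ x ≡ 173 (mod 2993).

173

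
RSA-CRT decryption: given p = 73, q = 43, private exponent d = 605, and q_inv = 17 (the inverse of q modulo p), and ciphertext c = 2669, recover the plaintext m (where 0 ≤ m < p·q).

d_p = d mod (p−1) = 605 mod 72 = 29; d_q = d mod (q−1) = 17.
m₁ = c^(d_p) mod p: c ≡ 41 (mod 73), and 41^29 mod 73 = 71.
m₂ = c^(d_q) mod q: c ≡ 3 (mod 43), and 3^17 mod 43 = 26.
h = q_inv·(m₁ − m₂) mod p = 17·(71 − 26) mod 73 = 35.
m = m₂ + h·q = 26 + 35·43 = 1531.

1531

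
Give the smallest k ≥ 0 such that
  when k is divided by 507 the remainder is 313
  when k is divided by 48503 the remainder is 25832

74335

Combine the congruences pairwise.
gcd(507, 48503) = 169 and 169 | (25832 − 313), so the pair is consistent; merging gives k ≡ 74335 (mod 145509), where 145509 = lcm(507, 48503).
The solution is unique modulo lcm(507, 48503) = 145509.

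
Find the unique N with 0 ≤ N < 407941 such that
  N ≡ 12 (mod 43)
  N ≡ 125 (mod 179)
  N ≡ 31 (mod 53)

406276

Combine the congruences pairwise.
From N ≡ 12 (mod 43) write N = 12 + 43t. Substituting into N ≡ 125 (mod 179) gives 43t ≡ 113 (mod 179), and since 43⁻¹ ≡ 25 (mod 179), t ≡ 140. Hence N ≡ 12 + 43·140 = 6032 (mod 7697).
From N ≡ 6032 (mod 7697) write N = 6032 + 7697t. Substituting into N ≡ 31 (mod 53) gives 7697t ≡ 41 (mod 53), and since 12⁻¹ ≡ 31 (mod 53), t ≡ 52. Hence N ≡ 6032 + 7697·52 = 406276 (mod 407941).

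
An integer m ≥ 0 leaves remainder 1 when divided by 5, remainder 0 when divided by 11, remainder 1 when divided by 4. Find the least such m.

121

From m ≡ 1 (mod 5) write m = 1 + 5t. Substituting into m ≡ 0 (mod 11) gives 5t ≡ 10 (mod 11), and since 5⁻¹ ≡ 9 (mod 11), t ≡ 2. Hence m ≡ 1 + 5·2 = 11 (mod 55).
From m ≡ 11 (mod 55) write m = 11 + 55t. Substituting into m ≡ 1 (mod 4) gives 55t ≡ 2 (mod 4), and since 3⁻¹ ≡ 3 (mod 4), t ≡ 2. Hence m ≡ 11 + 55·2 = 121 (mod 220).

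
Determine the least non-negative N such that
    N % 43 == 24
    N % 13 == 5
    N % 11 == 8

The moduli are pairwise coprime; M = 43·13·11 = 6149.
M/43 = 143; 143 ≡ 14 (mod 43); 14·40 ≡ 1, so inverse 40.
M/13 = 473; 473 ≡ 5 (mod 13); 5·8 ≡ 1, so inverse 8.
M/11 = 559; 559 ≡ 9 (mod 11); 9·5 ≡ 1, so inverse 5.
N ≡ 24·143·40 + 5·473·8 + 8·559·5 = 178560.
178560 mod 6149 = 239.

239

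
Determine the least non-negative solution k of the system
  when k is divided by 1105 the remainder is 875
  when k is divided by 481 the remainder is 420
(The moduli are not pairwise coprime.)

19660

Combine the congruences pairwise.
gcd(1105, 481) = 13 and 13 | (420 − 875), so the pair is consistent; merging gives k ≡ 19660 (mod 40885), where 40885 = lcm(1105, 481).
The solution is unique modulo lcm(1105, 481) = 40885.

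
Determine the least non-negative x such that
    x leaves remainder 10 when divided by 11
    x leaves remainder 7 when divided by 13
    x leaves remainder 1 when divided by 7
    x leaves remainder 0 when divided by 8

3816

The moduli are pairwise coprime; N = 11·13·7·8 = 8008.
N/11 = 728; 728 ≡ 2 (mod 11); 2·6 ≡ 1, so inverse 6.
N/13 = 616; 616 ≡ 5 (mod 13); 5·8 ≡ 1, so inverse 8.
N/7 = 1144; 1144 ≡ 3 (mod 7); 3·5 ≡ 1, so inverse 5.
N/8 = 1001; 1001 ≡ 1 (mod 8), inverse 1.
x ≡ 10·728·6 + 7·616·8 + 1·1144·5 + 0·1001·1 = 83896.
83896 mod 8008 = 3816.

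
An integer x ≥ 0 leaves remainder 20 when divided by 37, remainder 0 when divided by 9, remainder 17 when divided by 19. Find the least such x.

2943

The moduli are pairwise coprime; N = 37·9·19 = 6327.
N/37 = 171; 171 ≡ 23 (mod 37); 23·29 ≡ 1, so inverse 29.
N/9 = 703; 703 ≡ 1 (mod 9), inverse 1.
N/19 = 333; 333 ≡ 10 (mod 19); 10·2 ≡ 1, so inverse 2.
x ≡ 20·171·29 + 0·703·1 + 17·333·2 = 110502.
110502 mod 6327 = 2943.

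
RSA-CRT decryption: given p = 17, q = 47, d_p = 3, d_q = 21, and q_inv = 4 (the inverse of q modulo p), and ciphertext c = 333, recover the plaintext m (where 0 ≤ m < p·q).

m₁ = c^(d_p) mod p: c ≡ 10 (mod 17), and 10^3 mod 17 = 14.
m₂ = c^(d_q) mod q: c ≡ 4 (mod 47), and 4^21 mod 47 = 3.
h = q_inv·(m₁ − m₂) mod p = 4·(14 − 3) mod 17 = 10.
m = m₂ + h·q = 3 + 10·47 = 473.

473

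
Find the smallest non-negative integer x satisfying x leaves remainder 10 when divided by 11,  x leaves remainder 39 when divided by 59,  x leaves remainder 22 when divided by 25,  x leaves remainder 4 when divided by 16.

146772

The moduli are pairwise coprime; N = 11·59·25·16 = 259600.
N/11 = 23600; 23600 ≡ 5 (mod 11); 5·9 ≡ 1, so inverse 9.
N/59 = 4400; 4400 ≡ 34 (mod 59); 34·33 ≡ 1, so inverse 33.
N/25 = 10384; 10384 ≡ 9 (mod 25); 9·14 ≡ 1, so inverse 14.
N/16 = 16225; 16225 ≡ 1 (mod 16), inverse 1.
x ≡ 10·23600·9 + 39·4400·33 + 22·10384·14 + 4·16225·1 = 11049972.
11049972 mod 259600 = 146772.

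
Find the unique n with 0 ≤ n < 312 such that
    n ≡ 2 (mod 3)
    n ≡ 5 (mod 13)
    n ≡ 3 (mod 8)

The moduli are pairwise coprime; M = 3·13·8 = 312.
M/3 = 104; 104 ≡ 2 (mod 3); 2·2 ≡ 1, so inverse 2.
M/13 = 24; 24 ≡ 11 (mod 13); 11·6 ≡ 1, so inverse 6.
M/8 = 39; 39 ≡ 7 (mod 8); 7·7 ≡ 1, so inverse 7.
n ≡ 2·104·2 + 5·24·6 + 3·39·7 = 1955.
1955 mod 312 = 83.

83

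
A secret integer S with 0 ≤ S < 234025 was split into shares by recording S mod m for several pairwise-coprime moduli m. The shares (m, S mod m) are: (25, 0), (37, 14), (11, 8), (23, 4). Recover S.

The moduli are pairwise coprime; N = 25·37·11·23 = 234025.
N/25 = 9361; 9361 ≡ 11 (mod 25); 11·16 ≡ 1, so inverse 16.
N/37 = 6325; 6325 ≡ 35 (mod 37); 35·18 ≡ 1, so inverse 18.
N/11 = 21275; 21275 ≡ 1 (mod 11), inverse 1.
N/23 = 10175; 10175 ≡ 9 (mod 23); 9·18 ≡ 1, so inverse 18.
S ≡ 0·9361·16 + 14·6325·18 + 8·21275·1 + 4·10175·18 = 2496700.
2496700 mod 234025 = 156450.

156450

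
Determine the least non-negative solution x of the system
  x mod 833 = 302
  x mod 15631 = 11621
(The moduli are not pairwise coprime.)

gcd(833, 15631) = 49 and 49 | (11621 − 302), so the pair is consistent; merging gives x ≡ 183562 (mod 265727), where 265727 = lcm(833, 15631).
The solution is unique modulo lcm(833, 15631) = 265727.

183562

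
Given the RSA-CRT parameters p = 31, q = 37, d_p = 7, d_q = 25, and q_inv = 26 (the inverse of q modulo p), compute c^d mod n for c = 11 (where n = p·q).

m₁ = c^(d_p) mod p: c ≡ 11 (mod 31), and 11^7 mod 31 = 13.
m₂ = c^(d_q) mod q: c ≡ 11 (mod 37), and 11^25 mod 37 = 11.
h = q_inv·(m₁ − m₂) mod p = 26·(13 − 11) mod 31 = 21.
m = m₂ + h·q = 11 + 21·37 = 788.

788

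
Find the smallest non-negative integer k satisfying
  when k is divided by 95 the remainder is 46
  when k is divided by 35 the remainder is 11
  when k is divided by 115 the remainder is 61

2706

gcd(95, 35) = 5 and 5 | (11 − 46), so the pair is consistent; merging gives k ≡ 46 (mod 665), where 665 = lcm(95, 35).
gcd(665, 115) = 5 and 5 | (61 − 46), so the pair is consistent; merging gives k ≡ 2706 (mod 15295), where 15295 = lcm(665, 115).
The solution is unique modulo lcm(95, 35, 115) = 15295.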